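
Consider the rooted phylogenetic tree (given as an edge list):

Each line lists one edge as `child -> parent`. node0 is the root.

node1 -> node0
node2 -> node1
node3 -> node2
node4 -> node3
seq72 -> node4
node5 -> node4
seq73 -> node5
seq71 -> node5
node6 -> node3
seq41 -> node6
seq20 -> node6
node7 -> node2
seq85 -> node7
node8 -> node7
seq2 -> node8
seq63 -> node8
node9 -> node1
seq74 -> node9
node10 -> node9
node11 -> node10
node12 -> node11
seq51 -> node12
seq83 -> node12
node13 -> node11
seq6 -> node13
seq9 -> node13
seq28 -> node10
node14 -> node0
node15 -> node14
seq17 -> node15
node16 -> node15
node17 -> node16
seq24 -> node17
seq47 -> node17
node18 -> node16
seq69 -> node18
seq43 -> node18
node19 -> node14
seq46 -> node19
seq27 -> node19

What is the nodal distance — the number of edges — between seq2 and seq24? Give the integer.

The MRCA of seq2 and seq24 is the root of the tree.
From seq2 up to that node: 5 branches. From seq24 up to the same node: 5 branches. Total: 5 + 5 = 10.

10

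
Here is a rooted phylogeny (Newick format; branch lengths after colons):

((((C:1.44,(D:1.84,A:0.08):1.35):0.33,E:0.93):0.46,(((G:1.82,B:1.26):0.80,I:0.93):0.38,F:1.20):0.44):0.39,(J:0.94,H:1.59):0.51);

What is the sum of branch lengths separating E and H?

3.88

The path runs E → … → MRCA → … → H; the MRCA is the root of the tree.
Branch lengths along that path: 0.93 + 0.46 + 0.39 + 0.51 + 1.59 = 3.88.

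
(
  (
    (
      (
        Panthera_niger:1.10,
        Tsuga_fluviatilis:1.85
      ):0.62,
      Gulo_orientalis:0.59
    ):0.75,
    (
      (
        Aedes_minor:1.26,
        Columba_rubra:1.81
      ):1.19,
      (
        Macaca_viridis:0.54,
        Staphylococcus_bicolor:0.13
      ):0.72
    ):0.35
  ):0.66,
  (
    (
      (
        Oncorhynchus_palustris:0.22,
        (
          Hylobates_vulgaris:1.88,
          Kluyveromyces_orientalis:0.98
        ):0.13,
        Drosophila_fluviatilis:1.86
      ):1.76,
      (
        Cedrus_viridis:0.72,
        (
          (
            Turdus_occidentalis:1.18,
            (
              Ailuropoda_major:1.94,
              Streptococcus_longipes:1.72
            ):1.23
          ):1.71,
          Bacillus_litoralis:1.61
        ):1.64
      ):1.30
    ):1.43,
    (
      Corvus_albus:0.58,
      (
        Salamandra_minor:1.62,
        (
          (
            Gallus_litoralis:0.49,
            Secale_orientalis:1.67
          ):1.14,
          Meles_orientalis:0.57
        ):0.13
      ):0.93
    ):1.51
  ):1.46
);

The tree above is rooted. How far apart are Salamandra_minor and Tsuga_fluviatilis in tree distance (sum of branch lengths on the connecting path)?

The path runs Salamandra_minor → … → MRCA → … → Tsuga_fluviatilis; the MRCA is the root of the tree.
Branch lengths along that path: 1.62 + 0.93 + 1.51 + 1.46 + 0.66 + 0.75 + 0.62 + 1.85 = 9.40.

9.40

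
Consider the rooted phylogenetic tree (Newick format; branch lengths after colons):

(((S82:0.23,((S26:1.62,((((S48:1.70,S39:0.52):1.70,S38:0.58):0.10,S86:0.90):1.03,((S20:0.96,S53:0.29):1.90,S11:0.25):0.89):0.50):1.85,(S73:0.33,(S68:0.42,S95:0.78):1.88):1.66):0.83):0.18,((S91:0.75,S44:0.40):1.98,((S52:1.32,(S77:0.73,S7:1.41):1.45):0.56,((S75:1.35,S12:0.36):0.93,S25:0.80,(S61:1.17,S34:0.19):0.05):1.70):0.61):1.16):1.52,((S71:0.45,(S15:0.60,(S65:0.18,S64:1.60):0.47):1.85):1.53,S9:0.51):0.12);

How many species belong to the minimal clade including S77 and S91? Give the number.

The MRCA of S77 and S91 is the node subtending ((S91,S44),((S52,(S77,S7)),((S75,S12),S25,(S61,S34)))).
That clade contains 10 terminal taxa: S12, S25, S34, S44, S52, S61, S7, S75, S77, S91.

10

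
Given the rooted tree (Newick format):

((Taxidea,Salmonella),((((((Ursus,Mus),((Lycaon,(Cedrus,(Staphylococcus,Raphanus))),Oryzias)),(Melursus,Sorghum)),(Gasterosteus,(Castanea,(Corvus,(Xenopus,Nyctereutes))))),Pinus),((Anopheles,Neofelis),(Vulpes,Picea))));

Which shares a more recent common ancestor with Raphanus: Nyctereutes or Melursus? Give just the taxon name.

Melursus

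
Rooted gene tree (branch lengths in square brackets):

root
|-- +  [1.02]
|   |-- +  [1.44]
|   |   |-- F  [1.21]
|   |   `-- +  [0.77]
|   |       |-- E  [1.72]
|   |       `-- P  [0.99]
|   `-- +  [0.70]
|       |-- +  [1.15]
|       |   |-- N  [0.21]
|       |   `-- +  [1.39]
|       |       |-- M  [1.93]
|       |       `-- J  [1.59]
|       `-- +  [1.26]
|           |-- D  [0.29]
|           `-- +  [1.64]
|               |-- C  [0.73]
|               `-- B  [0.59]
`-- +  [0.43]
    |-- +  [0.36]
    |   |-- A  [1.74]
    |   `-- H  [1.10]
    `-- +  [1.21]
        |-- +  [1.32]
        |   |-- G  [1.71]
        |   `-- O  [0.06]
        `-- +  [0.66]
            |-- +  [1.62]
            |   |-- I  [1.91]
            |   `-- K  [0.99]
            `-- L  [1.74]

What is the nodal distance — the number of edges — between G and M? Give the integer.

The MRCA of G and M is the root of the tree.
From G up to that node: 4 branches. From M up to the same node: 5 branches. Total: 4 + 5 = 9.

9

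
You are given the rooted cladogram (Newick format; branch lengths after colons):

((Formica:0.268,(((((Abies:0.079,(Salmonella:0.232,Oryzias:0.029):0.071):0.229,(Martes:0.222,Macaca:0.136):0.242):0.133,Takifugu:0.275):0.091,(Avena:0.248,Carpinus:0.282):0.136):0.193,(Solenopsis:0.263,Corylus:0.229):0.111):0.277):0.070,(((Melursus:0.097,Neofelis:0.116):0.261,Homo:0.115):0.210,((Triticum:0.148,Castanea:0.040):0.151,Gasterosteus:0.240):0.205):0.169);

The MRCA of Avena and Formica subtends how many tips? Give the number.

11

The MRCA of Avena and Formica is the node subtending (Formica,(((((Abies,(Salmonella,Oryzias)),(Martes,Macaca)),Takifugu),(Avena,Carpinus)),(Solenopsis,Corylus))).
That clade contains 11 terminal taxa: Abies, Avena, Carpinus, Corylus, Formica, Macaca, Martes, Oryzias, Salmonella, Solenopsis, Takifugu.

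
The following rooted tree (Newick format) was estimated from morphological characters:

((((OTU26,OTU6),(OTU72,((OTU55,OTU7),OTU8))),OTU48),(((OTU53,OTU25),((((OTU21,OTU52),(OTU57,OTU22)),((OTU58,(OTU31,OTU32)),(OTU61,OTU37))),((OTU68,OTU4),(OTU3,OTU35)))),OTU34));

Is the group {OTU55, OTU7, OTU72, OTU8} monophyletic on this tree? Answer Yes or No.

The most recent common ancestor of these taxa subtends (OTU72,((OTU55,OTU7),OTU8)).
That clade has exactly 4 tips — every listed taxon and nothing else — so the group is monophyletic.

Yes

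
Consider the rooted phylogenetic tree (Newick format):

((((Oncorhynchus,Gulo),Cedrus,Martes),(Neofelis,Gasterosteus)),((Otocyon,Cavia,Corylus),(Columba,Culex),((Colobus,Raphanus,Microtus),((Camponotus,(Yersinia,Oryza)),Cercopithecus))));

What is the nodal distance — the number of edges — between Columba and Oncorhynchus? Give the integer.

The MRCA of Columba and Oncorhynchus is the root of the tree.
From Columba up to that node: 3 branches. From Oncorhynchus up to the same node: 4 branches. Total: 3 + 4 = 7.

7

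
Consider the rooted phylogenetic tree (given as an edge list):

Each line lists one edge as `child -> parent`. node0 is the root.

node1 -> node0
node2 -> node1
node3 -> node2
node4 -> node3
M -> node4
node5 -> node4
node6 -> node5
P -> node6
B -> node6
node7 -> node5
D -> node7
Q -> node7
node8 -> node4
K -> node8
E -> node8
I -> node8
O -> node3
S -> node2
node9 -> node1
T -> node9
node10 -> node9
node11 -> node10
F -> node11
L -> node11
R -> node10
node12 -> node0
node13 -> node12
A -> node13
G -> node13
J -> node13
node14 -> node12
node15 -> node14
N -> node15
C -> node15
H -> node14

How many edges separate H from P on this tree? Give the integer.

The MRCA of H and P is the root of the tree.
From H up to that node: 3 branches. From P up to the same node: 7 branches. Total: 3 + 7 = 10.

10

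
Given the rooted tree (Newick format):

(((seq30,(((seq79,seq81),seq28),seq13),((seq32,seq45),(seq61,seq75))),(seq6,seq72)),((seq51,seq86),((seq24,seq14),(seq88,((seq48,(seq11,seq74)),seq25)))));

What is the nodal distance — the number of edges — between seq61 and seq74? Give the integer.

12

The MRCA of seq61 and seq74 is the root of the tree.
From seq61 up to that node: 5 branches. From seq74 up to the same node: 7 branches. Total: 5 + 7 = 12.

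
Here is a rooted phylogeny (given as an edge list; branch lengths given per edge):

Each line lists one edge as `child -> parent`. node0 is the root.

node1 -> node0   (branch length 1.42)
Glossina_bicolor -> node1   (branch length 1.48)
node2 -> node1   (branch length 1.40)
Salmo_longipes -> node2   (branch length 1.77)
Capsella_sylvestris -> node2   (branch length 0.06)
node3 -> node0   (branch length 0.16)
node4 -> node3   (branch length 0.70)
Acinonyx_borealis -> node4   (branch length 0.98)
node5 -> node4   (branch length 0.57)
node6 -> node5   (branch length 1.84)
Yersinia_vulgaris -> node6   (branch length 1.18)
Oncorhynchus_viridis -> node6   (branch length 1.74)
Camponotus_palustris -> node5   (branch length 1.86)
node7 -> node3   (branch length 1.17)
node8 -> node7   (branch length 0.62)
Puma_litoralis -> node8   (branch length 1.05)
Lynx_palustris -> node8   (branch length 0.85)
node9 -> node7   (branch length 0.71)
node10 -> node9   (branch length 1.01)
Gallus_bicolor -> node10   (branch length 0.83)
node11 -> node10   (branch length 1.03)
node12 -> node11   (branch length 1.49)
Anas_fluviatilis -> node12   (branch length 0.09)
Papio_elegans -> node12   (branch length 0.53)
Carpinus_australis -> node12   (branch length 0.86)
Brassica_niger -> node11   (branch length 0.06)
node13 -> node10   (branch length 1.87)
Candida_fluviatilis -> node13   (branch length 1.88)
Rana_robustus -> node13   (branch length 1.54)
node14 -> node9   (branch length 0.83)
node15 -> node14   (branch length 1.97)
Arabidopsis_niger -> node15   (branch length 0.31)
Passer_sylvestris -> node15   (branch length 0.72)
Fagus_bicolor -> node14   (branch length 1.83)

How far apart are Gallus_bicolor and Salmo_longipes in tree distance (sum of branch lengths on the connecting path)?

8.47

The path runs Gallus_bicolor → … → MRCA → … → Salmo_longipes; the MRCA is the root of the tree.
Branch lengths along that path: 0.83 + 1.01 + 0.71 + 1.17 + 0.16 + 1.42 + 1.40 + 1.77 = 8.47.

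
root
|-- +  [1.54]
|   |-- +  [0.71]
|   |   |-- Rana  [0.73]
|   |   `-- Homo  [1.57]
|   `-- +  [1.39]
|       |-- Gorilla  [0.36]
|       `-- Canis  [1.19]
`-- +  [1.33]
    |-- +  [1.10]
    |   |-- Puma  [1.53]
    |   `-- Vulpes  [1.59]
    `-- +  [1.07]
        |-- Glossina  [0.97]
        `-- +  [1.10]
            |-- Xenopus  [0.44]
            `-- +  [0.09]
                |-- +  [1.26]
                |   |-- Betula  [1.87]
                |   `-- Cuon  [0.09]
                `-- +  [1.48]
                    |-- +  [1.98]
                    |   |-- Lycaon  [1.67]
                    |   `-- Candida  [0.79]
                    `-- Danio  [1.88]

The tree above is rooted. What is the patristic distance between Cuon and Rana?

7.92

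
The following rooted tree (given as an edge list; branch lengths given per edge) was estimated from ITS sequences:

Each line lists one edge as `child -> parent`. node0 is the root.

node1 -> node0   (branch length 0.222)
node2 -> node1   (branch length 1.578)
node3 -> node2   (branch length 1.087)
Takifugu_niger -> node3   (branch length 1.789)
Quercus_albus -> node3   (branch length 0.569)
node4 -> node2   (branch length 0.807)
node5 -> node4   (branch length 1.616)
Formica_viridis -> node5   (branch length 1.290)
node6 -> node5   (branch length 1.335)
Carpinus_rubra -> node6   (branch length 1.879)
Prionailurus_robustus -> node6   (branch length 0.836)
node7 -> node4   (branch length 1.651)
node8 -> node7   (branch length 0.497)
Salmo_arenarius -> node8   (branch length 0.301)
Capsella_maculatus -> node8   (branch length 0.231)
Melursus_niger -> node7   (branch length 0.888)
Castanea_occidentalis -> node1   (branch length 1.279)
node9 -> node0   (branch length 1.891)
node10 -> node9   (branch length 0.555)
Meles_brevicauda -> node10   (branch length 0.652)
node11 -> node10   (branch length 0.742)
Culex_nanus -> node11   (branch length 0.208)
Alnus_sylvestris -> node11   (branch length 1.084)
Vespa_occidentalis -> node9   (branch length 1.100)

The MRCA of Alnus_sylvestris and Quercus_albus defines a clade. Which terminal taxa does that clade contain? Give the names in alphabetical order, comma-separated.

Tracing Alnus_sylvestris: it sits inside (Culex_nanus,Alnus_sylvestris).
Tracing Quercus_albus: it sits inside (Takifugu_niger,Quercus_albus).
The smallest clade enclosing both is the whole tree (their MRCA is the root), so the answer is all 13 tips in alphabetical order.

Alnus_sylvestris, Capsella_maculatus, Carpinus_rubra, Castanea_occidentalis, Culex_nanus, Formica_viridis, Meles_brevicauda, Melursus_niger, Prionailurus_robustus, Quercus_albus, Salmo_arenarius, Takifugu_niger, Vespa_occidentalis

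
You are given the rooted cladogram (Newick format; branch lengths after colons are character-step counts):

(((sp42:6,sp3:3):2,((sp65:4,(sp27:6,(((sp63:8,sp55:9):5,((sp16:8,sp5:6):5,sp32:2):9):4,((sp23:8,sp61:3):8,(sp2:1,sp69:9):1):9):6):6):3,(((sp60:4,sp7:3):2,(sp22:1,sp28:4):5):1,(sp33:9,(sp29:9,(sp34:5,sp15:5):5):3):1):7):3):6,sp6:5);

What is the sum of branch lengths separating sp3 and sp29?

The path runs sp3 → … → MRCA → … → sp29; the MRCA is the node subtending ((sp42,sp3),((sp65,(sp27,(((sp63,sp55),((sp16,sp5),sp32)),((sp23,sp61),(sp2,sp69))))),(((sp60,sp7),(sp22,sp28)),(sp33,(sp29,(sp34,sp15)))))).
Branch lengths along that path: 3 + 2 + 3 + 7 + 1 + 3 + 9 = 28.

28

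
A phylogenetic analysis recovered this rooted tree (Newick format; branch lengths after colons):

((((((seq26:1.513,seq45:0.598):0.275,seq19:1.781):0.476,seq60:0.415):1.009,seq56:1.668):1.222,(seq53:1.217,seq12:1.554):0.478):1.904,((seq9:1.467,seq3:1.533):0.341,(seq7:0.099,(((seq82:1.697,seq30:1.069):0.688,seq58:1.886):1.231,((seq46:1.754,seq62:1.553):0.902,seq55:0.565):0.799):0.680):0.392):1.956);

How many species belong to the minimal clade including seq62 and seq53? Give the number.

16

The MRCA of seq62 and seq53 is the root, so the clade is the entire tree.
That clade contains 16 terminal taxa: seq12, seq19, seq26, seq3, seq30, seq45, seq46, seq53, seq55, seq56, seq58, seq60, seq62, seq7, seq82, seq9.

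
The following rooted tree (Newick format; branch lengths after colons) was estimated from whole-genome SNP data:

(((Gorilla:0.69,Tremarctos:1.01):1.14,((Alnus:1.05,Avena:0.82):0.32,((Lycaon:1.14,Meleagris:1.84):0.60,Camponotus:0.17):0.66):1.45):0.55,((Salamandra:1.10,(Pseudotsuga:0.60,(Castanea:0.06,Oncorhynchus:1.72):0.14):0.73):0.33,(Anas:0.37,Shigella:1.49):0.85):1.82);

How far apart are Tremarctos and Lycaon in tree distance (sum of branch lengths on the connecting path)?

The path runs Tremarctos → … → MRCA → … → Lycaon; the MRCA is the node subtending ((Gorilla,Tremarctos),((Alnus,Avena),((Lycaon,Meleagris),Camponotus))).
Branch lengths along that path: 1.01 + 1.14 + 1.45 + 0.66 + 0.60 + 1.14 = 6.00.

6.00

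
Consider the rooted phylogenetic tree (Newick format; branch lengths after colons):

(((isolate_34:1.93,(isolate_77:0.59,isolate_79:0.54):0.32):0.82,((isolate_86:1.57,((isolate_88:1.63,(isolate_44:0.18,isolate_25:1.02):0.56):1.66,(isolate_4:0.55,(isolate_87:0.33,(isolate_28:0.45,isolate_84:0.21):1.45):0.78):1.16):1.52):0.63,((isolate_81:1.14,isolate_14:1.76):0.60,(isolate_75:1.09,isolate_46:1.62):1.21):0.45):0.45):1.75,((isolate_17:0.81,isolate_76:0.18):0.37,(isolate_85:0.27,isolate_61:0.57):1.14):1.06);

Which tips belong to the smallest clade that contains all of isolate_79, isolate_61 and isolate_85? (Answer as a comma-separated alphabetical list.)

Tracing isolate_79: it sits inside (isolate_77,isolate_79).
Tracing isolate_61: it sits inside (isolate_85,isolate_61).
Tracing isolate_85: it sits inside (isolate_85,isolate_61).
The smallest clade enclosing all 3 is the whole tree (their MRCA is the root), so the answer is all 19 tips in alphabetical order.

isolate_14, isolate_17, isolate_25, isolate_28, isolate_34, isolate_4, isolate_44, isolate_46, isolate_61, isolate_75, isolate_76, isolate_77, isolate_79, isolate_81, isolate_84, isolate_85, isolate_86, isolate_87, isolate_88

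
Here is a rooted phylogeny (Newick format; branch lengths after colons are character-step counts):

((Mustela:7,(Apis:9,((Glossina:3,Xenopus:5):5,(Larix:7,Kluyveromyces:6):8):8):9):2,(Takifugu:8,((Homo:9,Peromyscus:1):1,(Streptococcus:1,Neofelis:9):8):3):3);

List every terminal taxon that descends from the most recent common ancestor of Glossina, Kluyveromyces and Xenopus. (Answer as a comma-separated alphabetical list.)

Tracing Glossina: it sits inside (Glossina,Xenopus).
Tracing Kluyveromyces: it sits inside (Larix,Kluyveromyces).
Tracing Xenopus: it sits inside (Glossina,Xenopus).
The smallest clade enclosing all 3 is ((Glossina,Xenopus),(Larix,Kluyveromyces)); the answer is its 4 terminal taxa in alphabetical order.

Glossina, Kluyveromyces, Larix, Xenopus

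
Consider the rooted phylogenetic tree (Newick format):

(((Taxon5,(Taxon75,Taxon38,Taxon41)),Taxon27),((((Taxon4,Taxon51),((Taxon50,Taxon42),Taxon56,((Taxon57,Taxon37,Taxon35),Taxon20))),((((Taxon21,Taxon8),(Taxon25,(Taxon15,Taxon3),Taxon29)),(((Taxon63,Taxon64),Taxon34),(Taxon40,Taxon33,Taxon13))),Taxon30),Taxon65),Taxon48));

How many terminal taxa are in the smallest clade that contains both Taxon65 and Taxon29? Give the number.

23

The MRCA of Taxon65 and Taxon29 is the node subtending (((Taxon4,Taxon51),((Taxon50,Taxon42),Taxon56,((Taxon57,Taxon37,Taxon35),Taxon20))),((((Taxon21,Taxon8),(Taxon25,(Taxon15,Taxon3),Taxon29)),(((Taxon63,Taxon64),Taxon34),(Taxon40,Taxon33,Taxon13))),Taxon30),Taxon65).
That clade contains 23 terminal taxa: Taxon13, Taxon15, Taxon20, Taxon21, Taxon25, Taxon29, Taxon3, Taxon30, Taxon33, Taxon34, Taxon35, Taxon37, Taxon4, Taxon40, Taxon42, Taxon50, Taxon51, Taxon56, Taxon57, Taxon63, Taxon64, Taxon65, Taxon8.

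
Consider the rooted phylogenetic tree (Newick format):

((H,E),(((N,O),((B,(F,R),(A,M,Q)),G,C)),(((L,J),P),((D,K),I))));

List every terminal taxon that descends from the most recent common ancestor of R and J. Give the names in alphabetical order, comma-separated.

Tracing R: it sits inside (F,R).
Tracing J: it sits inside (L,J).
The smallest clade enclosing both is (((N,O),((B,(F,R),(A,M,Q)),G,C)),(((L,J),P),((D,K),I))); the answer is its 16 terminal taxa in alphabetical order.

A, B, C, D, F, G, I, J, K, L, M, N, O, P, Q, R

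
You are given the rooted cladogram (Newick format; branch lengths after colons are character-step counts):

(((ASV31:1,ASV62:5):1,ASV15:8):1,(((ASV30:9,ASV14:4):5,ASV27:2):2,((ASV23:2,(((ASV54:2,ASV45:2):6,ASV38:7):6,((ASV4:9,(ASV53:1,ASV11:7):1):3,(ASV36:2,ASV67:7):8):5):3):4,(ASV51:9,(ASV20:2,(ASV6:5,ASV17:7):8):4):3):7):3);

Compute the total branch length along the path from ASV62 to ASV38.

The path runs ASV62 → … → MRCA → … → ASV38; the MRCA is the root of the tree.
Branch lengths along that path: 5 + 1 + 1 + 3 + 7 + 4 + 3 + 6 + 7 = 37.

37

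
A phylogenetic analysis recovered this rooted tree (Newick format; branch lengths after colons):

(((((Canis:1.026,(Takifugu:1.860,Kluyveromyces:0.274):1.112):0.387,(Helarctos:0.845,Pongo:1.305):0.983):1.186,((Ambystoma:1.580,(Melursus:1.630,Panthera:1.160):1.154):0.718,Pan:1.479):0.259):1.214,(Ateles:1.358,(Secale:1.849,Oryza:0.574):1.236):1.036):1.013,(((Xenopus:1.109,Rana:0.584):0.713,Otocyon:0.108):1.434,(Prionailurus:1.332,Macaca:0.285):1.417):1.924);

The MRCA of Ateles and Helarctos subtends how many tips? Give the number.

The MRCA of Ateles and Helarctos is the node subtending ((((Canis,(Takifugu,Kluyveromyces)),(Helarctos,Pongo)),((Ambystoma,(Melursus,Panthera)),Pan)),(Ateles,(Secale,Oryza))).
That clade contains 12 terminal taxa: Ambystoma, Ateles, Canis, Helarctos, Kluyveromyces, Melursus, Oryza, Pan, Panthera, Pongo, Secale, Takifugu.

12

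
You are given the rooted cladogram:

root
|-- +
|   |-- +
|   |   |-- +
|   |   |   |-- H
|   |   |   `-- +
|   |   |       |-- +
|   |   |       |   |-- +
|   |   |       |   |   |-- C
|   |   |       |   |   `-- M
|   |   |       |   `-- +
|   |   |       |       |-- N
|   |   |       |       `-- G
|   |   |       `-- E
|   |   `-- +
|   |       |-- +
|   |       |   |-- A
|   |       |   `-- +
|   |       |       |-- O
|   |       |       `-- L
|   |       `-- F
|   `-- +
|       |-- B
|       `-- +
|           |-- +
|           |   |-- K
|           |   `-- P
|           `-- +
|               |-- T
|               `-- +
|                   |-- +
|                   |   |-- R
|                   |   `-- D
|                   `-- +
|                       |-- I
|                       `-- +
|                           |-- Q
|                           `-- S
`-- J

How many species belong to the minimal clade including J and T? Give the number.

20

The MRCA of J and T is the root, so the clade is the entire tree.
That clade contains 20 terminal taxa: A, B, C, D, E, F, G, H, I, J, K, L, M, N, O, P, Q, R, S, T.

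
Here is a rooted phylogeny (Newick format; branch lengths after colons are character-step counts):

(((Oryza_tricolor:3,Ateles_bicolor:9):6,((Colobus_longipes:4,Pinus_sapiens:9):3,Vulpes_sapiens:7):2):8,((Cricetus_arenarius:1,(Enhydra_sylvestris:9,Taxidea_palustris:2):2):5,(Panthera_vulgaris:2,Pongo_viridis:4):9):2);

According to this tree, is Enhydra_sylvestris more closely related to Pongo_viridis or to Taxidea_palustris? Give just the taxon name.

Taxidea_palustris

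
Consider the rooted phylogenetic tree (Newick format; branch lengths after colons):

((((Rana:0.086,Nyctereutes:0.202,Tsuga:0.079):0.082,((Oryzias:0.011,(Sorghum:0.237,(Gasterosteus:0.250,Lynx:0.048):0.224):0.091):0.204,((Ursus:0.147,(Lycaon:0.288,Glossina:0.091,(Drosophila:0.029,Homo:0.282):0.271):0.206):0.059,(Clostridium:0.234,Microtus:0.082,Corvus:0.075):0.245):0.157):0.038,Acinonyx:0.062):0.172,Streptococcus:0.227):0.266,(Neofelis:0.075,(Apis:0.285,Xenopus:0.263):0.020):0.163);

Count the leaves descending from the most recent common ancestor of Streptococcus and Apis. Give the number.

20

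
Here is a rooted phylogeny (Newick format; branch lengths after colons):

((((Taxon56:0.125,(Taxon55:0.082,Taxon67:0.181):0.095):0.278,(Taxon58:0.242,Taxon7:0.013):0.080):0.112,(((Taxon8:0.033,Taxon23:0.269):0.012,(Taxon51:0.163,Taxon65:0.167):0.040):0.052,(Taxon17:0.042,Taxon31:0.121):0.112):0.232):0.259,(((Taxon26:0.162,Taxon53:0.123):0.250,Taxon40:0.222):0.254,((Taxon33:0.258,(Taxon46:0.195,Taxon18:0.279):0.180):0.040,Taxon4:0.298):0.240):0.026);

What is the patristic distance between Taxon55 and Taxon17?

The path runs Taxon55 → … → MRCA → … → Taxon17; the MRCA is the node subtending (((Taxon56,(Taxon55,Taxon67)),(Taxon58,Taxon7)),(((Taxon8,Taxon23),(Taxon51,Taxon65)),(Taxon17,Taxon31))).
Branch lengths along that path: 0.082 + 0.095 + 0.278 + 0.112 + 0.232 + 0.112 + 0.042 = 0.953.

0.953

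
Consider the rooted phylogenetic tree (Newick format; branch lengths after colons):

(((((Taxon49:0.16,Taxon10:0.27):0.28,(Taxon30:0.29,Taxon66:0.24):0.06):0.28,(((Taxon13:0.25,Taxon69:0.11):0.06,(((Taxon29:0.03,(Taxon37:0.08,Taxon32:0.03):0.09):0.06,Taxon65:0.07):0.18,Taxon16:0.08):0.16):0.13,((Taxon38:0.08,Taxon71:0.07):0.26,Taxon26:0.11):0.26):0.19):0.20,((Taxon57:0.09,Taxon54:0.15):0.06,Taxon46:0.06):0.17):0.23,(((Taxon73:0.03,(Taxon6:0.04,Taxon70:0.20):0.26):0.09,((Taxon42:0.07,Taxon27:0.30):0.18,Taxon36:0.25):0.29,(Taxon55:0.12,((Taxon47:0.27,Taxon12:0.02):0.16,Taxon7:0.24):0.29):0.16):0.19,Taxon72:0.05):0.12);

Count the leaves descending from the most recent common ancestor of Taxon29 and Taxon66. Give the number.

14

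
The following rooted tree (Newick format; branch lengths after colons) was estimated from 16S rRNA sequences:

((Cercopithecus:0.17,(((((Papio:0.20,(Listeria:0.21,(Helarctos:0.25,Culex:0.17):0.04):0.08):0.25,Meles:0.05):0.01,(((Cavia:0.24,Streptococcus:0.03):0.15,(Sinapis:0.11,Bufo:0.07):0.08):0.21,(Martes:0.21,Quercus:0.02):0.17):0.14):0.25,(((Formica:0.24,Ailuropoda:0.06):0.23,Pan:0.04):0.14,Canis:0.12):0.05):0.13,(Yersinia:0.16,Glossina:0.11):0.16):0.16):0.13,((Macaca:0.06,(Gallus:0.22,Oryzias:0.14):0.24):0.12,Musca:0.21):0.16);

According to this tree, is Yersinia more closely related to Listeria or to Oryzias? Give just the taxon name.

The MRCA of Yersinia and Listeria subtends (((((Papio,(Listeria,(Helarctos,Culex))),Meles),(((Cavia,Streptococcus),(Sinapis,Bufo)),(Martes,Quercus))),(((Formica,Ailuropoda),Pan),Canis)),(Yersinia,Glossina)) (17 taxa).
The MRCA of Yersinia and Oryzias is the root, subtending the entire tree (22 taxa).
The first is nested inside the second, so Yersinia shares a more recent common ancestor with Listeria.

Listeria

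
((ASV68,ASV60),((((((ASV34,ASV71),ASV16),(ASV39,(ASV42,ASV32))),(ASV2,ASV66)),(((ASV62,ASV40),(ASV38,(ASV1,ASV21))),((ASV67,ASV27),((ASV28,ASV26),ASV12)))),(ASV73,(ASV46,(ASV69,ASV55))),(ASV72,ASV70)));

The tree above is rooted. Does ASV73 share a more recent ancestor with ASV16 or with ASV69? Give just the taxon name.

The MRCA of ASV73 and ASV69 subtends (ASV73,(ASV46,(ASV69,ASV55))) (4 taxa).
The MRCA of ASV73 and ASV16 subtends ((((((ASV34,ASV71),ASV16),(ASV39,(ASV42,ASV32))),(ASV2,ASV66)),(((ASV62,ASV40),(ASV38,(ASV1,ASV21))),((ASV67,ASV27),((ASV28,ASV26),ASV12)))),(ASV73,(ASV46,(ASV69,ASV55))),(ASV72,ASV70)) (24 taxa).
The first is nested inside the second, so ASV73 shares a more recent common ancestor with ASV69.

ASV69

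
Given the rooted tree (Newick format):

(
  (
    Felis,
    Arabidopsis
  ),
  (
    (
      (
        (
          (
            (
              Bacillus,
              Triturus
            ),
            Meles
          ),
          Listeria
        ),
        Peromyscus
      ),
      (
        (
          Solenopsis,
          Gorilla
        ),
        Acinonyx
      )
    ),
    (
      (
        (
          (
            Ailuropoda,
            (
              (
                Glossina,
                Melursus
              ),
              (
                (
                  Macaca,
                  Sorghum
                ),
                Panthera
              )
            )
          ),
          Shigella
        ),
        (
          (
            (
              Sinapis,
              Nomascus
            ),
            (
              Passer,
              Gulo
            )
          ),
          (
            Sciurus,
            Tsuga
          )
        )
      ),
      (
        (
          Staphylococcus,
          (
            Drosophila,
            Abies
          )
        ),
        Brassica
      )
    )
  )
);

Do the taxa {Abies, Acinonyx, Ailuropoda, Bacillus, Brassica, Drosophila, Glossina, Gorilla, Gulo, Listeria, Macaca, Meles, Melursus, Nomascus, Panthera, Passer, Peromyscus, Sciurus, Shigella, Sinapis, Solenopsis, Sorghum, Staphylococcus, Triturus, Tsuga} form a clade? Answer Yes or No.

Yes

The most recent common ancestor of these taxa subtends ((((((Bacillus,Triturus),Meles),Listeria),Peromyscus),((Solenopsis,Gorilla),Acinonyx)),((((Ailuropoda,((Glossina,Melursus),((Macaca,Sorghum),Panthera))),Shigella),(((Sinapis,Nomascus),(Passer,Gulo)),(Sciurus,Tsuga))),((Staphylococcus,(Drosophila,Abies)),Brassica))).
That clade has exactly 25 tips — every listed taxon and nothing else — so the group is monophyletic.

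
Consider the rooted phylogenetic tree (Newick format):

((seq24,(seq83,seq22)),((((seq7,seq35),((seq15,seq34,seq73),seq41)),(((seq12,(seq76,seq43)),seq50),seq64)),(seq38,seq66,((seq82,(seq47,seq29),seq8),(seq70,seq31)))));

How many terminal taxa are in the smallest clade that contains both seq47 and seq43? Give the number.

19

The MRCA of seq47 and seq43 is the node subtending ((((seq7,seq35),((seq15,seq34,seq73),seq41)),(((seq12,(seq76,seq43)),seq50),seq64)),(seq38,seq66,((seq82,(seq47,seq29),seq8),(seq70,seq31)))).
That clade contains 19 terminal taxa: seq12, seq15, seq29, seq31, seq34, seq35, seq38, seq41, seq43, seq47, seq50, seq64, seq66, seq7, seq70, seq73, seq76, seq8, seq82.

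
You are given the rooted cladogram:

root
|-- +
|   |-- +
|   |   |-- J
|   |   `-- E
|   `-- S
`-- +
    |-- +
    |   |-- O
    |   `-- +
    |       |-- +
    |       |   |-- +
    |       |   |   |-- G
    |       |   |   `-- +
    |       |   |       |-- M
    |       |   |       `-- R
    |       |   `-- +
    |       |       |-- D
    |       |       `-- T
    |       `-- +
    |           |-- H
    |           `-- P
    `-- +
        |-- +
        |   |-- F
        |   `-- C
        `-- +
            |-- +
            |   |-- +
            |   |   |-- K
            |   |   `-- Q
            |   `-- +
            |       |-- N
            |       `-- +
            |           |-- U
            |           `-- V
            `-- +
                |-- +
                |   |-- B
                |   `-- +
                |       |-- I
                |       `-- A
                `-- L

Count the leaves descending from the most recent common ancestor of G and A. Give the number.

The MRCA of G and A is the node subtending ((O,(((G,(M,R)),(D,T)),(H,P))),((F,C),(((K,Q),(N,(U,V))),((B,(I,A)),L)))).
That clade contains 19 terminal taxa: A, B, C, D, F, G, H, I, K, L, M, N, O, P, Q, R, T, U, V.

19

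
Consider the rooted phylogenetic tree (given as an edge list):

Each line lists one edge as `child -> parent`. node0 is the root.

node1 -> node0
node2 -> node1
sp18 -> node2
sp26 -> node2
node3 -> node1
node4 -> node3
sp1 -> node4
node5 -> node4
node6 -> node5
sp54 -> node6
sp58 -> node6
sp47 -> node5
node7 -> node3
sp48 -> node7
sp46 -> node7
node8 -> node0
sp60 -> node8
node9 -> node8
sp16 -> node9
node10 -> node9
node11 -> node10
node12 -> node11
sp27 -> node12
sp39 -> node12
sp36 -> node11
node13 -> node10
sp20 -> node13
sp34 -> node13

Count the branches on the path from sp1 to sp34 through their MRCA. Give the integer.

9

The MRCA of sp1 and sp34 is the root of the tree.
From sp1 up to that node: 4 branches. From sp34 up to the same node: 5 branches. Total: 4 + 5 = 9.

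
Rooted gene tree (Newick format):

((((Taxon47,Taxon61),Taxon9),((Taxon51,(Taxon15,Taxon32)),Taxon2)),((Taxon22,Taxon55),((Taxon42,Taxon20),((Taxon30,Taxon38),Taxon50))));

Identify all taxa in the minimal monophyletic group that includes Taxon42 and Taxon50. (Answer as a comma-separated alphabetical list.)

Taxon20, Taxon30, Taxon38, Taxon42, Taxon50

Tracing Taxon42: it sits inside (Taxon42,Taxon20).
Tracing Taxon50: it sits inside ((Taxon30,Taxon38),Taxon50).
The smallest clade enclosing both is ((Taxon42,Taxon20),((Taxon30,Taxon38),Taxon50)); the answer is its 5 terminal taxa in alphabetical order.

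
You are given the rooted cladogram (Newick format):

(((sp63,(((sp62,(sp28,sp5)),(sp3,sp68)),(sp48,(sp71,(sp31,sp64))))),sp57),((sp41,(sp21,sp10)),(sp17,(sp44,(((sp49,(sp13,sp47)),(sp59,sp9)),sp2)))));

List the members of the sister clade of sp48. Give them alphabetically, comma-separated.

sp48 attaches to the tree at the node subtending (sp48,(sp71,(sp31,sp64))).
The other lineage descending from that same node — the sister group — is (sp71,(sp31,sp64)); its 3 tips in alphabetical order are the answer.

sp31, sp64, sp71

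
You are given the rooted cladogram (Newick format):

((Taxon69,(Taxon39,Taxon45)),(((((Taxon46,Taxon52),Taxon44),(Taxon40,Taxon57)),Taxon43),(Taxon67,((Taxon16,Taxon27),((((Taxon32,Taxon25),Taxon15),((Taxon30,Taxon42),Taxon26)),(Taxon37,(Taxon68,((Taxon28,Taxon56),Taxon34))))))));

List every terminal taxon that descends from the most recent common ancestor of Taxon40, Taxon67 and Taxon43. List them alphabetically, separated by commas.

Taxon15, Taxon16, Taxon25, Taxon26, Taxon27, Taxon28, Taxon30, Taxon32, Taxon34, Taxon37, Taxon40, Taxon42, Taxon43, Taxon44, Taxon46, Taxon52, Taxon56, Taxon57, Taxon67, Taxon68

Tracing Taxon40: it sits inside (Taxon40,Taxon57).
Tracing Taxon67: it sits inside (Taxon67,((Taxon16,Taxon27),((((Taxon32,Taxon25),Taxon15),((Taxon30,Taxon42),Taxon26)),(Taxon37,(Taxon68,((Taxon28,Taxon56),Taxon34)))))).
Tracing Taxon43: it sits inside ((((Taxon46,Taxon52),Taxon44),(Taxon40,Taxon57)),Taxon43).
The smallest clade enclosing all 3 is (((((Taxon46,Taxon52),Taxon44),(Taxon40,Taxon57)),Taxon43),(Taxon67,((Taxon16,Taxon27),((((Taxon32,Taxon25),Taxon15),((Taxon30,Taxon42),Taxon26)),(Taxon37,(Taxon68,((Taxon28,Taxon56),Taxon34))))))); the answer is its 20 terminal taxa in alphabetical order.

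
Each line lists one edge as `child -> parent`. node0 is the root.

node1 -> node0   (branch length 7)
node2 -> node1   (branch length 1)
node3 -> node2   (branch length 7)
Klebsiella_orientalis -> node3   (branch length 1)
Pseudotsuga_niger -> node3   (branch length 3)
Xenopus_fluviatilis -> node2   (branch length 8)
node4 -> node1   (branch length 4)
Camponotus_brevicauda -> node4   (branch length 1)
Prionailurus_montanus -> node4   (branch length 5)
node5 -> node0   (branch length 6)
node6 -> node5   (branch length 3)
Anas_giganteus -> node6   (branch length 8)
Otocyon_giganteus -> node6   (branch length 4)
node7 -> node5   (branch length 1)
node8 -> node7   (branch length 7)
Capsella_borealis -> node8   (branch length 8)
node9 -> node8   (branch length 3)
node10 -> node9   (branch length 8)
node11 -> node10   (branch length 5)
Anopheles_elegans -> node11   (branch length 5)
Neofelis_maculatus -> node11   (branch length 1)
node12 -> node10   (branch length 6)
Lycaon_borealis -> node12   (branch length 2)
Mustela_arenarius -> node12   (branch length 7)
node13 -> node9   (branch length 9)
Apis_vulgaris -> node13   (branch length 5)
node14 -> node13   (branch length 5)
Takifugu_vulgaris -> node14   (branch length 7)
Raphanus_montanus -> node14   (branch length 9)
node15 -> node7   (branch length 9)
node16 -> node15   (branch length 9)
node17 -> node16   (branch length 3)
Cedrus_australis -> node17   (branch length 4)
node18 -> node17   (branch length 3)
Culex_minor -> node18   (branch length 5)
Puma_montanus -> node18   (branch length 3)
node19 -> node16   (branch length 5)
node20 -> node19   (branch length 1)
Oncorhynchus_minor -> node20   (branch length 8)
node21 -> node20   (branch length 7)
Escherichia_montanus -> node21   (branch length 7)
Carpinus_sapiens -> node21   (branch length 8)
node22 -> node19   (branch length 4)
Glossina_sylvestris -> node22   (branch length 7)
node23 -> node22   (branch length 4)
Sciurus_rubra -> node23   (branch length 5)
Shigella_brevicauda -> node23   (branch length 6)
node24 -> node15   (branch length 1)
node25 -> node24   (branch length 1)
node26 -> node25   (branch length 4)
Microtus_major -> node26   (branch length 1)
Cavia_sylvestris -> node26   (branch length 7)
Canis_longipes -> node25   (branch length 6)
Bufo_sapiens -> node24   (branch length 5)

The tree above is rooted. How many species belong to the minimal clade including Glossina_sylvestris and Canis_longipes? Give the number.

The MRCA of Glossina_sylvestris and Canis_longipes is the node subtending (((Cedrus_australis,(Culex_minor,Puma_montanus)),((Oncorhynchus_minor,(Escherichia_montanus,Carpinus_sapiens)),(Glossina_sylvestris,(Sciurus_rubra,Shigella_brevicauda)))),(((Microtus_major,Cavia_sylvestris),Canis_longipes),Bufo_sapiens)).
That clade contains 13 terminal taxa: Bufo_sapiens, Canis_longipes, Carpinus_sapiens, Cavia_sylvestris, Cedrus_australis, Culex_minor, Escherichia_montanus, Glossina_sylvestris, Microtus_major, Oncorhynchus_minor, Puma_montanus, Sciurus_rubra, Shigella_brevicauda.

13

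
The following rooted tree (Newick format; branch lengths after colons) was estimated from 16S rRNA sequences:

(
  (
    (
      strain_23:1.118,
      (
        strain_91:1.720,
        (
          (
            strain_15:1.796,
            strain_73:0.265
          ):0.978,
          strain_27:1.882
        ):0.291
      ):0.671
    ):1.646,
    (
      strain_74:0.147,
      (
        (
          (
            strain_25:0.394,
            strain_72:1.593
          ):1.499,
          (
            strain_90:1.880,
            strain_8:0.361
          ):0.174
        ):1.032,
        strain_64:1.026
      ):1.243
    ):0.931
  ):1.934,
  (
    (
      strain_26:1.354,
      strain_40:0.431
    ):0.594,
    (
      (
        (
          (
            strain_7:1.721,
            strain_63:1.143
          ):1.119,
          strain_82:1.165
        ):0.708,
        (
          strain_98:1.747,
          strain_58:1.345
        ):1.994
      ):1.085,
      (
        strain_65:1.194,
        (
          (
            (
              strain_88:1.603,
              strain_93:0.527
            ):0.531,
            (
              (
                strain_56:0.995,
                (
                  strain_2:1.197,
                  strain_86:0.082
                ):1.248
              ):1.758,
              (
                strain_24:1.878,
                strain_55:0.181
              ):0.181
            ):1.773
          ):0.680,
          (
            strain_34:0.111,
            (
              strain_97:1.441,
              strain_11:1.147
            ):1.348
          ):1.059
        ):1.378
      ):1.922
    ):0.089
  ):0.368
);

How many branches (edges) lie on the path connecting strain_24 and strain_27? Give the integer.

The MRCA of strain_24 and strain_27 is the root of the tree.
From strain_24 up to that node: 8 branches. From strain_27 up to the same node: 5 branches. Total: 8 + 5 = 13.

13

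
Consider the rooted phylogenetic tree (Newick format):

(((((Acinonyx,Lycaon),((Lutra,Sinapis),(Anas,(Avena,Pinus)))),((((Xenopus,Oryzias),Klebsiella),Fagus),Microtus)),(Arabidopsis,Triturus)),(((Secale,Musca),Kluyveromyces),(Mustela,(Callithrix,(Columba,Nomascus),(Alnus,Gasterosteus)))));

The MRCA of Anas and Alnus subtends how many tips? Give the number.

23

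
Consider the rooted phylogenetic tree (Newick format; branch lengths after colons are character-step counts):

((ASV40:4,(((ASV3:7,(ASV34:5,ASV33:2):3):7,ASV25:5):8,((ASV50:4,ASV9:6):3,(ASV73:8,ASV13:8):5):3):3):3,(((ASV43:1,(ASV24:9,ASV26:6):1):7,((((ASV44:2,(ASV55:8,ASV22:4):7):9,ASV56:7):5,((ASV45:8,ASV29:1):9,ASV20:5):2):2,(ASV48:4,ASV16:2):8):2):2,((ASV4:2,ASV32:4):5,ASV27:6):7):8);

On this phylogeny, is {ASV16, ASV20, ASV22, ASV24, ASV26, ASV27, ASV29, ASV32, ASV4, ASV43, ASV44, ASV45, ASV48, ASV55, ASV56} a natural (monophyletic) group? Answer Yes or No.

The most recent common ancestor of these taxa subtends (((ASV43,(ASV24,ASV26)),((((ASV44,(ASV55,ASV22)),ASV56),((ASV45,ASV29),ASV20)),(ASV48,ASV16))),((ASV4,ASV32),ASV27)).
That clade has exactly 15 tips — every listed taxon and nothing else — so the group is monophyletic.

Yes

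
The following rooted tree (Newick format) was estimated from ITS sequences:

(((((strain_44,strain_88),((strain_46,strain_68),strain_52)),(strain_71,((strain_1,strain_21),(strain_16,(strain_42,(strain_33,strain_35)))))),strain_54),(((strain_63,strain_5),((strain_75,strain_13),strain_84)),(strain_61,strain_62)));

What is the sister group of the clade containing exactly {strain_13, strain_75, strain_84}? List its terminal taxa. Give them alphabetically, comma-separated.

strain_5, strain_63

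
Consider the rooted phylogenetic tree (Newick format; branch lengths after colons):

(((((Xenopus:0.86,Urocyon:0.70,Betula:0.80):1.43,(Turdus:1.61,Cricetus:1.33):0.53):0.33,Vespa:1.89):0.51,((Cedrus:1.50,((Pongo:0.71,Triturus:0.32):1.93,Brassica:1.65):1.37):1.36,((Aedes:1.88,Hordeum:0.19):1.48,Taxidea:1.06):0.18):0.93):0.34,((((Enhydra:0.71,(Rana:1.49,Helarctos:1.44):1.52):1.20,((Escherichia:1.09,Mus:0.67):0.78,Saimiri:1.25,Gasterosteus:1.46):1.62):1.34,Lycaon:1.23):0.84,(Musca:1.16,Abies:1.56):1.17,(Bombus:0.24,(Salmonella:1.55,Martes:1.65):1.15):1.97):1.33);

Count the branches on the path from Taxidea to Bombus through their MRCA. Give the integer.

The MRCA of Taxidea and Bombus is the root of the tree.
From Taxidea up to that node: 4 branches. From Bombus up to the same node: 3 branches. Total: 4 + 3 = 7.

7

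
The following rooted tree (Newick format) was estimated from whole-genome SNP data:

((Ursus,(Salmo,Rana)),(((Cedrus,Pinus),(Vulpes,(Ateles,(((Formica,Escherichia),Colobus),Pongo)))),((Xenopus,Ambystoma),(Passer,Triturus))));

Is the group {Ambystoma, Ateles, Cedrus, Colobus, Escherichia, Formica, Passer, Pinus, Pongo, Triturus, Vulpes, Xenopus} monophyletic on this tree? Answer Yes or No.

The most recent common ancestor of these taxa subtends (((Cedrus,Pinus),(Vulpes,(Ateles,(((Formica,Escherichia),Colobus),Pongo)))),((Xenopus,Ambystoma),(Passer,Triturus))).
That clade has exactly 12 tips — every listed taxon and nothing else — so the group is monophyletic.

Yes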